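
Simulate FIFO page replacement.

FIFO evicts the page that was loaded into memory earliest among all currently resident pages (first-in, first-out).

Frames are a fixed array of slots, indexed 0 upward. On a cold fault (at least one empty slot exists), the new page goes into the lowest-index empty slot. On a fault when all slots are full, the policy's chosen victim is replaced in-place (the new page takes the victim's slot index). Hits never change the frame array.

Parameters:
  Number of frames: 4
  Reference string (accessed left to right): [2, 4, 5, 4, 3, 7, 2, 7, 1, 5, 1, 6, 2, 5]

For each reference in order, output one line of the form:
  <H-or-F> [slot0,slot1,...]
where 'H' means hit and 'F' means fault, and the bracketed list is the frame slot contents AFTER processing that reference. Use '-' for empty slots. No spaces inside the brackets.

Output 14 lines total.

F [2,-,-,-]
F [2,4,-,-]
F [2,4,5,-]
H [2,4,5,-]
F [2,4,5,3]
F [7,4,5,3]
F [7,2,5,3]
H [7,2,5,3]
F [7,2,1,3]
F [7,2,1,5]
H [7,2,1,5]
F [6,2,1,5]
H [6,2,1,5]
H [6,2,1,5]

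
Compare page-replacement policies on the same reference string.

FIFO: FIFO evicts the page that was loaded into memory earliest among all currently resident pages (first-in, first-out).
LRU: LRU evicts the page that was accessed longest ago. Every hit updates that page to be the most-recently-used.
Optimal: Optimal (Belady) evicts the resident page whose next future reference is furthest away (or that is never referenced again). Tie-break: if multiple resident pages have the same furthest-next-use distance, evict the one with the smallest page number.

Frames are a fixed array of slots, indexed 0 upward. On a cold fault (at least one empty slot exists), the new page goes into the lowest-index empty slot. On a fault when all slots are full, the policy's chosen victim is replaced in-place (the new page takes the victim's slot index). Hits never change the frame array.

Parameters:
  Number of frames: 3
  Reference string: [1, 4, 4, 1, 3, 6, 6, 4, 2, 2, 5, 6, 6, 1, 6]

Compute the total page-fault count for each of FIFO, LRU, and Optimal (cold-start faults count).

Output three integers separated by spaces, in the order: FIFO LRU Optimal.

--- FIFO ---
  step 0: ref 1 -> FAULT, frames=[1,-,-] (faults so far: 1)
  step 1: ref 4 -> FAULT, frames=[1,4,-] (faults so far: 2)
  step 2: ref 4 -> HIT, frames=[1,4,-] (faults so far: 2)
  step 3: ref 1 -> HIT, frames=[1,4,-] (faults so far: 2)
  step 4: ref 3 -> FAULT, frames=[1,4,3] (faults so far: 3)
  step 5: ref 6 -> FAULT, evict 1, frames=[6,4,3] (faults so far: 4)
  step 6: ref 6 -> HIT, frames=[6,4,3] (faults so far: 4)
  step 7: ref 4 -> HIT, frames=[6,4,3] (faults so far: 4)
  step 8: ref 2 -> FAULT, evict 4, frames=[6,2,3] (faults so far: 5)
  step 9: ref 2 -> HIT, frames=[6,2,3] (faults so far: 5)
  step 10: ref 5 -> FAULT, evict 3, frames=[6,2,5] (faults so far: 6)
  step 11: ref 6 -> HIT, frames=[6,2,5] (faults so far: 6)
  step 12: ref 6 -> HIT, frames=[6,2,5] (faults so far: 6)
  step 13: ref 1 -> FAULT, evict 6, frames=[1,2,5] (faults so far: 7)
  step 14: ref 6 -> FAULT, evict 2, frames=[1,6,5] (faults so far: 8)
  FIFO total faults: 8
--- LRU ---
  step 0: ref 1 -> FAULT, frames=[1,-,-] (faults so far: 1)
  step 1: ref 4 -> FAULT, frames=[1,4,-] (faults so far: 2)
  step 2: ref 4 -> HIT, frames=[1,4,-] (faults so far: 2)
  step 3: ref 1 -> HIT, frames=[1,4,-] (faults so far: 2)
  step 4: ref 3 -> FAULT, frames=[1,4,3] (faults so far: 3)
  step 5: ref 6 -> FAULT, evict 4, frames=[1,6,3] (faults so far: 4)
  step 6: ref 6 -> HIT, frames=[1,6,3] (faults so far: 4)
  step 7: ref 4 -> FAULT, evict 1, frames=[4,6,3] (faults so far: 5)
  step 8: ref 2 -> FAULT, evict 3, frames=[4,6,2] (faults so far: 6)
  step 9: ref 2 -> HIT, frames=[4,6,2] (faults so far: 6)
  step 10: ref 5 -> FAULT, evict 6, frames=[4,5,2] (faults so far: 7)
  step 11: ref 6 -> FAULT, evict 4, frames=[6,5,2] (faults so far: 8)
  step 12: ref 6 -> HIT, frames=[6,5,2] (faults so far: 8)
  step 13: ref 1 -> FAULT, evict 2, frames=[6,5,1] (faults so far: 9)
  step 14: ref 6 -> HIT, frames=[6,5,1] (faults so far: 9)
  LRU total faults: 9
--- Optimal ---
  step 0: ref 1 -> FAULT, frames=[1,-,-] (faults so far: 1)
  step 1: ref 4 -> FAULT, frames=[1,4,-] (faults so far: 2)
  step 2: ref 4 -> HIT, frames=[1,4,-] (faults so far: 2)
  step 3: ref 1 -> HIT, frames=[1,4,-] (faults so far: 2)
  step 4: ref 3 -> FAULT, frames=[1,4,3] (faults so far: 3)
  step 5: ref 6 -> FAULT, evict 3, frames=[1,4,6] (faults so far: 4)
  step 6: ref 6 -> HIT, frames=[1,4,6] (faults so far: 4)
  step 7: ref 4 -> HIT, frames=[1,4,6] (faults so far: 4)
  step 8: ref 2 -> FAULT, evict 4, frames=[1,2,6] (faults so far: 5)
  step 9: ref 2 -> HIT, frames=[1,2,6] (faults so far: 5)
  step 10: ref 5 -> FAULT, evict 2, frames=[1,5,6] (faults so far: 6)
  step 11: ref 6 -> HIT, frames=[1,5,6] (faults so far: 6)
  step 12: ref 6 -> HIT, frames=[1,5,6] (faults so far: 6)
  step 13: ref 1 -> HIT, frames=[1,5,6] (faults so far: 6)
  step 14: ref 6 -> HIT, frames=[1,5,6] (faults so far: 6)
  Optimal total faults: 6

Answer: 8 9 6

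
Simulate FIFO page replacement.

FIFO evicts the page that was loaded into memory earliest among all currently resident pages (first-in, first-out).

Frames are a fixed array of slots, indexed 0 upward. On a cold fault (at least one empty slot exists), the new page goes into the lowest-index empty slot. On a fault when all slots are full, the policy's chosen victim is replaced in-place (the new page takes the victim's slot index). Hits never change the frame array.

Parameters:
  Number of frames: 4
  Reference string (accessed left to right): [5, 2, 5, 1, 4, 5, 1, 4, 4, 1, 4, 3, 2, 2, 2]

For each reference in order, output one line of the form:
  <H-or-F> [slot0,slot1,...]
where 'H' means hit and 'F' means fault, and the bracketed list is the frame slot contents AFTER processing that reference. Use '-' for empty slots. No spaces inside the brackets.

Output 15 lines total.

F [5,-,-,-]
F [5,2,-,-]
H [5,2,-,-]
F [5,2,1,-]
F [5,2,1,4]
H [5,2,1,4]
H [5,2,1,4]
H [5,2,1,4]
H [5,2,1,4]
H [5,2,1,4]
H [5,2,1,4]
F [3,2,1,4]
H [3,2,1,4]
H [3,2,1,4]
H [3,2,1,4]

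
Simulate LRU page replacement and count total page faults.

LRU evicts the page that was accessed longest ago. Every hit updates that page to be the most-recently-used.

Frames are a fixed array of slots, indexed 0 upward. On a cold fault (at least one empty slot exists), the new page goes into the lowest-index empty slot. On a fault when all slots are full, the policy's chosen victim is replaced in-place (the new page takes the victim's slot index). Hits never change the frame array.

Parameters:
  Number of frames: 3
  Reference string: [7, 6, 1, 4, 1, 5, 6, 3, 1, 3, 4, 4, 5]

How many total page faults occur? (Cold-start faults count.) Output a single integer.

Step 0: ref 7 → FAULT, frames=[7,-,-]
Step 1: ref 6 → FAULT, frames=[7,6,-]
Step 2: ref 1 → FAULT, frames=[7,6,1]
Step 3: ref 4 → FAULT (evict 7), frames=[4,6,1]
Step 4: ref 1 → HIT, frames=[4,6,1]
Step 5: ref 5 → FAULT (evict 6), frames=[4,5,1]
Step 6: ref 6 → FAULT (evict 4), frames=[6,5,1]
Step 7: ref 3 → FAULT (evict 1), frames=[6,5,3]
Step 8: ref 1 → FAULT (evict 5), frames=[6,1,3]
Step 9: ref 3 → HIT, frames=[6,1,3]
Step 10: ref 4 → FAULT (evict 6), frames=[4,1,3]
Step 11: ref 4 → HIT, frames=[4,1,3]
Step 12: ref 5 → FAULT (evict 1), frames=[4,5,3]
Total faults: 10

Answer: 10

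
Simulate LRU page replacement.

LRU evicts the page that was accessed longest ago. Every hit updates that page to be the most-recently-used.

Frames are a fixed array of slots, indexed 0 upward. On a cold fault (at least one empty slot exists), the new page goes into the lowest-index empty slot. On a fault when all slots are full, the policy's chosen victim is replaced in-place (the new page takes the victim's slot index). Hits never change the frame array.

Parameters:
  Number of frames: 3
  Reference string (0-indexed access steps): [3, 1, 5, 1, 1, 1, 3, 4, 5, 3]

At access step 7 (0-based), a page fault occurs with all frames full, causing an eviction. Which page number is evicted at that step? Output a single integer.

Step 0: ref 3 -> FAULT, frames=[3,-,-]
Step 1: ref 1 -> FAULT, frames=[3,1,-]
Step 2: ref 5 -> FAULT, frames=[3,1,5]
Step 3: ref 1 -> HIT, frames=[3,1,5]
Step 4: ref 1 -> HIT, frames=[3,1,5]
Step 5: ref 1 -> HIT, frames=[3,1,5]
Step 6: ref 3 -> HIT, frames=[3,1,5]
Step 7: ref 4 -> FAULT, evict 5, frames=[3,1,4]
At step 7: evicted page 5

Answer: 5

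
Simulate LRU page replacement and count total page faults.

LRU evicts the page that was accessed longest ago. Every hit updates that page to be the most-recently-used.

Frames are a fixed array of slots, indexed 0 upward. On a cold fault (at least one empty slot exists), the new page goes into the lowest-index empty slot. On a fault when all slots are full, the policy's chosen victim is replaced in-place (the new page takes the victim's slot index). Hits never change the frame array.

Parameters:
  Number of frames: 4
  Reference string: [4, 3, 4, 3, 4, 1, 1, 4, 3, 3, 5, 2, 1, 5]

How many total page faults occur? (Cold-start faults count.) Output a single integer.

Answer: 6

Derivation:
Step 0: ref 4 → FAULT, frames=[4,-,-,-]
Step 1: ref 3 → FAULT, frames=[4,3,-,-]
Step 2: ref 4 → HIT, frames=[4,3,-,-]
Step 3: ref 3 → HIT, frames=[4,3,-,-]
Step 4: ref 4 → HIT, frames=[4,3,-,-]
Step 5: ref 1 → FAULT, frames=[4,3,1,-]
Step 6: ref 1 → HIT, frames=[4,3,1,-]
Step 7: ref 4 → HIT, frames=[4,3,1,-]
Step 8: ref 3 → HIT, frames=[4,3,1,-]
Step 9: ref 3 → HIT, frames=[4,3,1,-]
Step 10: ref 5 → FAULT, frames=[4,3,1,5]
Step 11: ref 2 → FAULT (evict 1), frames=[4,3,2,5]
Step 12: ref 1 → FAULT (evict 4), frames=[1,3,2,5]
Step 13: ref 5 → HIT, frames=[1,3,2,5]
Total faults: 6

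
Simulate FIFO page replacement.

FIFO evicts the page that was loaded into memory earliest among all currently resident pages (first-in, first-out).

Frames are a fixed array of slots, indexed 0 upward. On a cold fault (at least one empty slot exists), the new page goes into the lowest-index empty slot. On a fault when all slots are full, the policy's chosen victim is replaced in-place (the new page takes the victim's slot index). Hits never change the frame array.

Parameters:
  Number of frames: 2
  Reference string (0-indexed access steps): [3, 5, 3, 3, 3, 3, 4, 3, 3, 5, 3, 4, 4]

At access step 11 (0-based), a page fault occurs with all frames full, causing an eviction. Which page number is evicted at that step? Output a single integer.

Answer: 3

Derivation:
Step 0: ref 3 -> FAULT, frames=[3,-]
Step 1: ref 5 -> FAULT, frames=[3,5]
Step 2: ref 3 -> HIT, frames=[3,5]
Step 3: ref 3 -> HIT, frames=[3,5]
Step 4: ref 3 -> HIT, frames=[3,5]
Step 5: ref 3 -> HIT, frames=[3,5]
Step 6: ref 4 -> FAULT, evict 3, frames=[4,5]
Step 7: ref 3 -> FAULT, evict 5, frames=[4,3]
Step 8: ref 3 -> HIT, frames=[4,3]
Step 9: ref 5 -> FAULT, evict 4, frames=[5,3]
Step 10: ref 3 -> HIT, frames=[5,3]
Step 11: ref 4 -> FAULT, evict 3, frames=[5,4]
At step 11: evicted page 3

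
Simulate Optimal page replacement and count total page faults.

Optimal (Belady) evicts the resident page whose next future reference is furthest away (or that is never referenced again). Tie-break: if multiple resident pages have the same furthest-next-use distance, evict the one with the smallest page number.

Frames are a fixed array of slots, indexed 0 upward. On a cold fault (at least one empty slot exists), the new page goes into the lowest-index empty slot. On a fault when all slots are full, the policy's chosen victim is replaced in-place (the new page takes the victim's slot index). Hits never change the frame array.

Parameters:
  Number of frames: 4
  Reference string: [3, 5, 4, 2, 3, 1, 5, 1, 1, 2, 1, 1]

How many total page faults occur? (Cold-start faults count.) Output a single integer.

Step 0: ref 3 → FAULT, frames=[3,-,-,-]
Step 1: ref 5 → FAULT, frames=[3,5,-,-]
Step 2: ref 4 → FAULT, frames=[3,5,4,-]
Step 3: ref 2 → FAULT, frames=[3,5,4,2]
Step 4: ref 3 → HIT, frames=[3,5,4,2]
Step 5: ref 1 → FAULT (evict 3), frames=[1,5,4,2]
Step 6: ref 5 → HIT, frames=[1,5,4,2]
Step 7: ref 1 → HIT, frames=[1,5,4,2]
Step 8: ref 1 → HIT, frames=[1,5,4,2]
Step 9: ref 2 → HIT, frames=[1,5,4,2]
Step 10: ref 1 → HIT, frames=[1,5,4,2]
Step 11: ref 1 → HIT, frames=[1,5,4,2]
Total faults: 5

Answer: 5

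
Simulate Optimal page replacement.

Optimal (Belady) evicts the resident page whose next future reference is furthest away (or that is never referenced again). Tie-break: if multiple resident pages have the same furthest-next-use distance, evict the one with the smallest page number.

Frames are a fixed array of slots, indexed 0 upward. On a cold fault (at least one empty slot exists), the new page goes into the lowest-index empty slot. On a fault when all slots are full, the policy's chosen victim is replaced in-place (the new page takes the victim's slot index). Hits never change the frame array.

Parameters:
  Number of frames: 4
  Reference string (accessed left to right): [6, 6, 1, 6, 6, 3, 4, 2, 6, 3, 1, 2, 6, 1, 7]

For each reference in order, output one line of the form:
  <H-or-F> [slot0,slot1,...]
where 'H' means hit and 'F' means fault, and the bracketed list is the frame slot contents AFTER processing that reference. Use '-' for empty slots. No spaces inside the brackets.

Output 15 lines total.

F [6,-,-,-]
H [6,-,-,-]
F [6,1,-,-]
H [6,1,-,-]
H [6,1,-,-]
F [6,1,3,-]
F [6,1,3,4]
F [6,1,3,2]
H [6,1,3,2]
H [6,1,3,2]
H [6,1,3,2]
H [6,1,3,2]
H [6,1,3,2]
H [6,1,3,2]
F [6,7,3,2]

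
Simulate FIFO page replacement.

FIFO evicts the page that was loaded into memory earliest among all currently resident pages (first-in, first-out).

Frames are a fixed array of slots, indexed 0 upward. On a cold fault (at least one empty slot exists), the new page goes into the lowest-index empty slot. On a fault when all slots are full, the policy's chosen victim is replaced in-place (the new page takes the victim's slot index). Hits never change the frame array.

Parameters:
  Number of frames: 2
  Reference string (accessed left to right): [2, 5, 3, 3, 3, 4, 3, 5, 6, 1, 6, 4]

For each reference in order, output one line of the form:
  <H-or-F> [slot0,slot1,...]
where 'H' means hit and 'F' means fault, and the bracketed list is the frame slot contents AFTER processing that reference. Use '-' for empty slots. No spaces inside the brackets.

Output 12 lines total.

F [2,-]
F [2,5]
F [3,5]
H [3,5]
H [3,5]
F [3,4]
H [3,4]
F [5,4]
F [5,6]
F [1,6]
H [1,6]
F [1,4]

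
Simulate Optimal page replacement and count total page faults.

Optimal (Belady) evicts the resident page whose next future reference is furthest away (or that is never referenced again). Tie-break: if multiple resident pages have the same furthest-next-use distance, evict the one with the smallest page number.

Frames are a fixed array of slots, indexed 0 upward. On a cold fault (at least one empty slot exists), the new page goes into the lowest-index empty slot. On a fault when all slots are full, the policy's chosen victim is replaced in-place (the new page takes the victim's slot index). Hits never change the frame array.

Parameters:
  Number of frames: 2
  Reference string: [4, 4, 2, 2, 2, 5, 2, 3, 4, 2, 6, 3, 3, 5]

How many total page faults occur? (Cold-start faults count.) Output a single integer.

Answer: 8

Derivation:
Step 0: ref 4 → FAULT, frames=[4,-]
Step 1: ref 4 → HIT, frames=[4,-]
Step 2: ref 2 → FAULT, frames=[4,2]
Step 3: ref 2 → HIT, frames=[4,2]
Step 4: ref 2 → HIT, frames=[4,2]
Step 5: ref 5 → FAULT (evict 4), frames=[5,2]
Step 6: ref 2 → HIT, frames=[5,2]
Step 7: ref 3 → FAULT (evict 5), frames=[3,2]
Step 8: ref 4 → FAULT (evict 3), frames=[4,2]
Step 9: ref 2 → HIT, frames=[4,2]
Step 10: ref 6 → FAULT (evict 2), frames=[4,6]
Step 11: ref 3 → FAULT (evict 4), frames=[3,6]
Step 12: ref 3 → HIT, frames=[3,6]
Step 13: ref 5 → FAULT (evict 3), frames=[5,6]
Total faults: 8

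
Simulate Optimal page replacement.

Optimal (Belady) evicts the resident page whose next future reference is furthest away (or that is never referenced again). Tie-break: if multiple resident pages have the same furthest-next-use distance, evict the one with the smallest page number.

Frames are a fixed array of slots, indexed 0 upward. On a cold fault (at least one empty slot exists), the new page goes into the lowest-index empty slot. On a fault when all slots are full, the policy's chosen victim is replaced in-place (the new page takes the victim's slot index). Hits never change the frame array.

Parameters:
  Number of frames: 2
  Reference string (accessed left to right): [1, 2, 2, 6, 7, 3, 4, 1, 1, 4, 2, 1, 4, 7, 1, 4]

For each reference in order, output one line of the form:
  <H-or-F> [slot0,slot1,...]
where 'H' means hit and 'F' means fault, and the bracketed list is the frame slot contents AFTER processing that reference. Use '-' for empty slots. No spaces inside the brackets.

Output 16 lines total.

F [1,-]
F [1,2]
H [1,2]
F [1,6]
F [1,7]
F [1,3]
F [1,4]
H [1,4]
H [1,4]
H [1,4]
F [1,2]
H [1,2]
F [1,4]
F [1,7]
H [1,7]
F [4,7]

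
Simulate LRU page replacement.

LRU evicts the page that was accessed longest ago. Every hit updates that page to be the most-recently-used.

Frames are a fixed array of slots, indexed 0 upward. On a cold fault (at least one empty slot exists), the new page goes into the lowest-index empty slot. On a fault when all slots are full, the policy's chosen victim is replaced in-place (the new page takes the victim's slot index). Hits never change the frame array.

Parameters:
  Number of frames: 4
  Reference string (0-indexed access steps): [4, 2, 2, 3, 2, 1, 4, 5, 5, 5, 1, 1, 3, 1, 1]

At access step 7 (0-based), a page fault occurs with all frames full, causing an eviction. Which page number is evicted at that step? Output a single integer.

Step 0: ref 4 -> FAULT, frames=[4,-,-,-]
Step 1: ref 2 -> FAULT, frames=[4,2,-,-]
Step 2: ref 2 -> HIT, frames=[4,2,-,-]
Step 3: ref 3 -> FAULT, frames=[4,2,3,-]
Step 4: ref 2 -> HIT, frames=[4,2,3,-]
Step 5: ref 1 -> FAULT, frames=[4,2,3,1]
Step 6: ref 4 -> HIT, frames=[4,2,3,1]
Step 7: ref 5 -> FAULT, evict 3, frames=[4,2,5,1]
At step 7: evicted page 3

Answer: 3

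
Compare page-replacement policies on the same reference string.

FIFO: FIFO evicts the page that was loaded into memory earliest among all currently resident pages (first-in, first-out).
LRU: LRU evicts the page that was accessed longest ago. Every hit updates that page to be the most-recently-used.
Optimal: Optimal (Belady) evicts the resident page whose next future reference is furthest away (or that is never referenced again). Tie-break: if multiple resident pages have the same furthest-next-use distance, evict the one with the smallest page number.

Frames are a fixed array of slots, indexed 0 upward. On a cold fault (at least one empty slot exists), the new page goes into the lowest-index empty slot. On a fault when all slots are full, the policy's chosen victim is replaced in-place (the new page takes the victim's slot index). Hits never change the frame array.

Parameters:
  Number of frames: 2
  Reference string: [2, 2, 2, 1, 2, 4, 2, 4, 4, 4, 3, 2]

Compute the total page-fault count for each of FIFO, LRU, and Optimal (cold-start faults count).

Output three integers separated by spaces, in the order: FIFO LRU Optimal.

--- FIFO ---
  step 0: ref 2 -> FAULT, frames=[2,-] (faults so far: 1)
  step 1: ref 2 -> HIT, frames=[2,-] (faults so far: 1)
  step 2: ref 2 -> HIT, frames=[2,-] (faults so far: 1)
  step 3: ref 1 -> FAULT, frames=[2,1] (faults so far: 2)
  step 4: ref 2 -> HIT, frames=[2,1] (faults so far: 2)
  step 5: ref 4 -> FAULT, evict 2, frames=[4,1] (faults so far: 3)
  step 6: ref 2 -> FAULT, evict 1, frames=[4,2] (faults so far: 4)
  step 7: ref 4 -> HIT, frames=[4,2] (faults so far: 4)
  step 8: ref 4 -> HIT, frames=[4,2] (faults so far: 4)
  step 9: ref 4 -> HIT, frames=[4,2] (faults so far: 4)
  step 10: ref 3 -> FAULT, evict 4, frames=[3,2] (faults so far: 5)
  step 11: ref 2 -> HIT, frames=[3,2] (faults so far: 5)
  FIFO total faults: 5
--- LRU ---
  step 0: ref 2 -> FAULT, frames=[2,-] (faults so far: 1)
  step 1: ref 2 -> HIT, frames=[2,-] (faults so far: 1)
  step 2: ref 2 -> HIT, frames=[2,-] (faults so far: 1)
  step 3: ref 1 -> FAULT, frames=[2,1] (faults so far: 2)
  step 4: ref 2 -> HIT, frames=[2,1] (faults so far: 2)
  step 5: ref 4 -> FAULT, evict 1, frames=[2,4] (faults so far: 3)
  step 6: ref 2 -> HIT, frames=[2,4] (faults so far: 3)
  step 7: ref 4 -> HIT, frames=[2,4] (faults so far: 3)
  step 8: ref 4 -> HIT, frames=[2,4] (faults so far: 3)
  step 9: ref 4 -> HIT, frames=[2,4] (faults so far: 3)
  step 10: ref 3 -> FAULT, evict 2, frames=[3,4] (faults so far: 4)
  step 11: ref 2 -> FAULT, evict 4, frames=[3,2] (faults so far: 5)
  LRU total faults: 5
--- Optimal ---
  step 0: ref 2 -> FAULT, frames=[2,-] (faults so far: 1)
  step 1: ref 2 -> HIT, frames=[2,-] (faults so far: 1)
  step 2: ref 2 -> HIT, frames=[2,-] (faults so far: 1)
  step 3: ref 1 -> FAULT, frames=[2,1] (faults so far: 2)
  step 4: ref 2 -> HIT, frames=[2,1] (faults so far: 2)
  step 5: ref 4 -> FAULT, evict 1, frames=[2,4] (faults so far: 3)
  step 6: ref 2 -> HIT, frames=[2,4] (faults so far: 3)
  step 7: ref 4 -> HIT, frames=[2,4] (faults so far: 3)
  step 8: ref 4 -> HIT, frames=[2,4] (faults so far: 3)
  step 9: ref 4 -> HIT, frames=[2,4] (faults so far: 3)
  step 10: ref 3 -> FAULT, evict 4, frames=[2,3] (faults so far: 4)
  step 11: ref 2 -> HIT, frames=[2,3] (faults so far: 4)
  Optimal total faults: 4

Answer: 5 5 4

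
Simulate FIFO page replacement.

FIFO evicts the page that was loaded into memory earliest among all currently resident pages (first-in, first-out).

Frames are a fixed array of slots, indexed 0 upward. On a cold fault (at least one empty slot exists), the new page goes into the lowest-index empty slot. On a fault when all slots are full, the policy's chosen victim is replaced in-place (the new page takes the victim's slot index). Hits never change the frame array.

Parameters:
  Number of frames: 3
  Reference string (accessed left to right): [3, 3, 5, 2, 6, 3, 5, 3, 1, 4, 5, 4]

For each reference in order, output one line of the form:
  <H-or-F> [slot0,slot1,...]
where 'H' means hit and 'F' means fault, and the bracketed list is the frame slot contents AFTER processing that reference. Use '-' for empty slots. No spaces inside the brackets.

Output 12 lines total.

F [3,-,-]
H [3,-,-]
F [3,5,-]
F [3,5,2]
F [6,5,2]
F [6,3,2]
F [6,3,5]
H [6,3,5]
F [1,3,5]
F [1,4,5]
H [1,4,5]
H [1,4,5]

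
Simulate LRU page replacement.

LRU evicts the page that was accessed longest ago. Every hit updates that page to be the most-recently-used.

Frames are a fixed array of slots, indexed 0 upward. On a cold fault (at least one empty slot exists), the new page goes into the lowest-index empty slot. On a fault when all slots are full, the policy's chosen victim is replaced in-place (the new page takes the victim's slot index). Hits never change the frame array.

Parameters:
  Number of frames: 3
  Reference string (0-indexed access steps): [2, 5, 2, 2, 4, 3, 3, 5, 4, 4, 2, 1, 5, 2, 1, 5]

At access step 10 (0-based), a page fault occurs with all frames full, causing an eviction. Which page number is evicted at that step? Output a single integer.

Step 0: ref 2 -> FAULT, frames=[2,-,-]
Step 1: ref 5 -> FAULT, frames=[2,5,-]
Step 2: ref 2 -> HIT, frames=[2,5,-]
Step 3: ref 2 -> HIT, frames=[2,5,-]
Step 4: ref 4 -> FAULT, frames=[2,5,4]
Step 5: ref 3 -> FAULT, evict 5, frames=[2,3,4]
Step 6: ref 3 -> HIT, frames=[2,3,4]
Step 7: ref 5 -> FAULT, evict 2, frames=[5,3,4]
Step 8: ref 4 -> HIT, frames=[5,3,4]
Step 9: ref 4 -> HIT, frames=[5,3,4]
Step 10: ref 2 -> FAULT, evict 3, frames=[5,2,4]
At step 10: evicted page 3

Answer: 3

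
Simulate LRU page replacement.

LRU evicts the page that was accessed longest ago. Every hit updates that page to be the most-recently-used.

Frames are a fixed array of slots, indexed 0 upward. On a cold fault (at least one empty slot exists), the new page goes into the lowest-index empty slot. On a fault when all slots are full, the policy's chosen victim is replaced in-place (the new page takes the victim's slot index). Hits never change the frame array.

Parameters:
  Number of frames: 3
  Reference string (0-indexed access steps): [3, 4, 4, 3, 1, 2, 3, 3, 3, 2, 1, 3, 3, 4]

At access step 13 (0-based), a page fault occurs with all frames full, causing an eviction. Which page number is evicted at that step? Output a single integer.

Answer: 2

Derivation:
Step 0: ref 3 -> FAULT, frames=[3,-,-]
Step 1: ref 4 -> FAULT, frames=[3,4,-]
Step 2: ref 4 -> HIT, frames=[3,4,-]
Step 3: ref 3 -> HIT, frames=[3,4,-]
Step 4: ref 1 -> FAULT, frames=[3,4,1]
Step 5: ref 2 -> FAULT, evict 4, frames=[3,2,1]
Step 6: ref 3 -> HIT, frames=[3,2,1]
Step 7: ref 3 -> HIT, frames=[3,2,1]
Step 8: ref 3 -> HIT, frames=[3,2,1]
Step 9: ref 2 -> HIT, frames=[3,2,1]
Step 10: ref 1 -> HIT, frames=[3,2,1]
Step 11: ref 3 -> HIT, frames=[3,2,1]
Step 12: ref 3 -> HIT, frames=[3,2,1]
Step 13: ref 4 -> FAULT, evict 2, frames=[3,4,1]
At step 13: evicted page 2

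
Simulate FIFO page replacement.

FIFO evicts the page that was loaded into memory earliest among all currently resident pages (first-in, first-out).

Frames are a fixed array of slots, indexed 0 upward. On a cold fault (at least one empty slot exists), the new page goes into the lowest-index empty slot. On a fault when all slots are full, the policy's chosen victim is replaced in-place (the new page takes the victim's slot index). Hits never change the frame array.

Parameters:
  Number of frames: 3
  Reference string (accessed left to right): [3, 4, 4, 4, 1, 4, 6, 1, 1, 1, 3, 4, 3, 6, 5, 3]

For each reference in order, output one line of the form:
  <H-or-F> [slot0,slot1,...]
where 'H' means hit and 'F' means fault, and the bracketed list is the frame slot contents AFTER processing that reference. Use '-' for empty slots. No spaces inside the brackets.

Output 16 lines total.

F [3,-,-]
F [3,4,-]
H [3,4,-]
H [3,4,-]
F [3,4,1]
H [3,4,1]
F [6,4,1]
H [6,4,1]
H [6,4,1]
H [6,4,1]
F [6,3,1]
F [6,3,4]
H [6,3,4]
H [6,3,4]
F [5,3,4]
H [5,3,4]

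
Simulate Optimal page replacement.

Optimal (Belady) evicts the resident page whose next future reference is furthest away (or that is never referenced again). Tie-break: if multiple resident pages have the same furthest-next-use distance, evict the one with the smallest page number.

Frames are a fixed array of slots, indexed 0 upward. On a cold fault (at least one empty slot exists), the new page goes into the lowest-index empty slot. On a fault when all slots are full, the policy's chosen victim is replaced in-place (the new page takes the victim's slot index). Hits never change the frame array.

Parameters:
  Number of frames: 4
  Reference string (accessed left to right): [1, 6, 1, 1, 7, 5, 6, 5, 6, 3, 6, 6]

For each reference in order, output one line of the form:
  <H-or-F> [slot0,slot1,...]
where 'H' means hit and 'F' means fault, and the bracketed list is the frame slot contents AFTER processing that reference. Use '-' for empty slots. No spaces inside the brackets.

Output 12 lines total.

F [1,-,-,-]
F [1,6,-,-]
H [1,6,-,-]
H [1,6,-,-]
F [1,6,7,-]
F [1,6,7,5]
H [1,6,7,5]
H [1,6,7,5]
H [1,6,7,5]
F [3,6,7,5]
H [3,6,7,5]
H [3,6,7,5]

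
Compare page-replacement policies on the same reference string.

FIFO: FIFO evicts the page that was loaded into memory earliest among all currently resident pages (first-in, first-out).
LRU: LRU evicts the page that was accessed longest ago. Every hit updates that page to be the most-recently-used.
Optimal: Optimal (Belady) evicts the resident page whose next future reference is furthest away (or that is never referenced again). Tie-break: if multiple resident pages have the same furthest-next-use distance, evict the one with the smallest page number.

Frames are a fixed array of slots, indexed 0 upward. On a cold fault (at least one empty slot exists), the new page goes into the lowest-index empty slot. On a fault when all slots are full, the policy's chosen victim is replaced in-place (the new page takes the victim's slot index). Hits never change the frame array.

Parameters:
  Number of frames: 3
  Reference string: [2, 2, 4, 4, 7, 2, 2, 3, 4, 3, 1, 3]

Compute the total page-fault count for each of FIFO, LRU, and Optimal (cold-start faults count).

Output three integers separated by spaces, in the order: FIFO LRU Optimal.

Answer: 5 6 5

Derivation:
--- FIFO ---
  step 0: ref 2 -> FAULT, frames=[2,-,-] (faults so far: 1)
  step 1: ref 2 -> HIT, frames=[2,-,-] (faults so far: 1)
  step 2: ref 4 -> FAULT, frames=[2,4,-] (faults so far: 2)
  step 3: ref 4 -> HIT, frames=[2,4,-] (faults so far: 2)
  step 4: ref 7 -> FAULT, frames=[2,4,7] (faults so far: 3)
  step 5: ref 2 -> HIT, frames=[2,4,7] (faults so far: 3)
  step 6: ref 2 -> HIT, frames=[2,4,7] (faults so far: 3)
  step 7: ref 3 -> FAULT, evict 2, frames=[3,4,7] (faults so far: 4)
  step 8: ref 4 -> HIT, frames=[3,4,7] (faults so far: 4)
  step 9: ref 3 -> HIT, frames=[3,4,7] (faults so far: 4)
  step 10: ref 1 -> FAULT, evict 4, frames=[3,1,7] (faults so far: 5)
  step 11: ref 3 -> HIT, frames=[3,1,7] (faults so far: 5)
  FIFO total faults: 5
--- LRU ---
  step 0: ref 2 -> FAULT, frames=[2,-,-] (faults so far: 1)
  step 1: ref 2 -> HIT, frames=[2,-,-] (faults so far: 1)
  step 2: ref 4 -> FAULT, frames=[2,4,-] (faults so far: 2)
  step 3: ref 4 -> HIT, frames=[2,4,-] (faults so far: 2)
  step 4: ref 7 -> FAULT, frames=[2,4,7] (faults so far: 3)
  step 5: ref 2 -> HIT, frames=[2,4,7] (faults so far: 3)
  step 6: ref 2 -> HIT, frames=[2,4,7] (faults so far: 3)
  step 7: ref 3 -> FAULT, evict 4, frames=[2,3,7] (faults so far: 4)
  step 8: ref 4 -> FAULT, evict 7, frames=[2,3,4] (faults so far: 5)
  step 9: ref 3 -> HIT, frames=[2,3,4] (faults so far: 5)
  step 10: ref 1 -> FAULT, evict 2, frames=[1,3,4] (faults so far: 6)
  step 11: ref 3 -> HIT, frames=[1,3,4] (faults so far: 6)
  LRU total faults: 6
--- Optimal ---
  step 0: ref 2 -> FAULT, frames=[2,-,-] (faults so far: 1)
  step 1: ref 2 -> HIT, frames=[2,-,-] (faults so far: 1)
  step 2: ref 4 -> FAULT, frames=[2,4,-] (faults so far: 2)
  step 3: ref 4 -> HIT, frames=[2,4,-] (faults so far: 2)
  step 4: ref 7 -> FAULT, frames=[2,4,7] (faults so far: 3)
  step 5: ref 2 -> HIT, frames=[2,4,7] (faults so far: 3)
  step 6: ref 2 -> HIT, frames=[2,4,7] (faults so far: 3)
  step 7: ref 3 -> FAULT, evict 2, frames=[3,4,7] (faults so far: 4)
  step 8: ref 4 -> HIT, frames=[3,4,7] (faults so far: 4)
  step 9: ref 3 -> HIT, frames=[3,4,7] (faults so far: 4)
  step 10: ref 1 -> FAULT, evict 4, frames=[3,1,7] (faults so far: 5)
  step 11: ref 3 -> HIT, frames=[3,1,7] (faults so far: 5)
  Optimal total faults: 5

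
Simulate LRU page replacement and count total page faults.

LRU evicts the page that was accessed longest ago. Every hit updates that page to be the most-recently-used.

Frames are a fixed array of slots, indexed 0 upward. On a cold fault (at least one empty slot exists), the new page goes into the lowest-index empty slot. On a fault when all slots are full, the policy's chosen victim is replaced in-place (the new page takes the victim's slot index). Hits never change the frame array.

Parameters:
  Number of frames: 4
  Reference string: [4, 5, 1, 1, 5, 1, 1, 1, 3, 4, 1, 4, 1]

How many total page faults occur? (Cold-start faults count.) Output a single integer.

Answer: 4

Derivation:
Step 0: ref 4 → FAULT, frames=[4,-,-,-]
Step 1: ref 5 → FAULT, frames=[4,5,-,-]
Step 2: ref 1 → FAULT, frames=[4,5,1,-]
Step 3: ref 1 → HIT, frames=[4,5,1,-]
Step 4: ref 5 → HIT, frames=[4,5,1,-]
Step 5: ref 1 → HIT, frames=[4,5,1,-]
Step 6: ref 1 → HIT, frames=[4,5,1,-]
Step 7: ref 1 → HIT, frames=[4,5,1,-]
Step 8: ref 3 → FAULT, frames=[4,5,1,3]
Step 9: ref 4 → HIT, frames=[4,5,1,3]
Step 10: ref 1 → HIT, frames=[4,5,1,3]
Step 11: ref 4 → HIT, frames=[4,5,1,3]
Step 12: ref 1 → HIT, frames=[4,5,1,3]
Total faults: 4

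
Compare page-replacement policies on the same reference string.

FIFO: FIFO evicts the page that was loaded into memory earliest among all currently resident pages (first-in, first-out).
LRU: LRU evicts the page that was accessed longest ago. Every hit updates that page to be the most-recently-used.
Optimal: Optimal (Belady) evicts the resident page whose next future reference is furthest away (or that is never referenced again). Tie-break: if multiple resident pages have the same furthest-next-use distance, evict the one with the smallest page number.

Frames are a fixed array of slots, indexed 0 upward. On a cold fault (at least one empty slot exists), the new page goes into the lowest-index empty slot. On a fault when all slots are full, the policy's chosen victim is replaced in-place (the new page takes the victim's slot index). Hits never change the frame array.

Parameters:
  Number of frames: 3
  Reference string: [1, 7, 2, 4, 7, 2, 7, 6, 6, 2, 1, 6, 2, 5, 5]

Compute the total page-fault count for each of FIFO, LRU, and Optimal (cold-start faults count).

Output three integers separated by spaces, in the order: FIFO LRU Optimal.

--- FIFO ---
  step 0: ref 1 -> FAULT, frames=[1,-,-] (faults so far: 1)
  step 1: ref 7 -> FAULT, frames=[1,7,-] (faults so far: 2)
  step 2: ref 2 -> FAULT, frames=[1,7,2] (faults so far: 3)
  step 3: ref 4 -> FAULT, evict 1, frames=[4,7,2] (faults so far: 4)
  step 4: ref 7 -> HIT, frames=[4,7,2] (faults so far: 4)
  step 5: ref 2 -> HIT, frames=[4,7,2] (faults so far: 4)
  step 6: ref 7 -> HIT, frames=[4,7,2] (faults so far: 4)
  step 7: ref 6 -> FAULT, evict 7, frames=[4,6,2] (faults so far: 5)
  step 8: ref 6 -> HIT, frames=[4,6,2] (faults so far: 5)
  step 9: ref 2 -> HIT, frames=[4,6,2] (faults so far: 5)
  step 10: ref 1 -> FAULT, evict 2, frames=[4,6,1] (faults so far: 6)
  step 11: ref 6 -> HIT, frames=[4,6,1] (faults so far: 6)
  step 12: ref 2 -> FAULT, evict 4, frames=[2,6,1] (faults so far: 7)
  step 13: ref 5 -> FAULT, evict 6, frames=[2,5,1] (faults so far: 8)
  step 14: ref 5 -> HIT, frames=[2,5,1] (faults so far: 8)
  FIFO total faults: 8
--- LRU ---
  step 0: ref 1 -> FAULT, frames=[1,-,-] (faults so far: 1)
  step 1: ref 7 -> FAULT, frames=[1,7,-] (faults so far: 2)
  step 2: ref 2 -> FAULT, frames=[1,7,2] (faults so far: 3)
  step 3: ref 4 -> FAULT, evict 1, frames=[4,7,2] (faults so far: 4)
  step 4: ref 7 -> HIT, frames=[4,7,2] (faults so far: 4)
  step 5: ref 2 -> HIT, frames=[4,7,2] (faults so far: 4)
  step 6: ref 7 -> HIT, frames=[4,7,2] (faults so far: 4)
  step 7: ref 6 -> FAULT, evict 4, frames=[6,7,2] (faults so far: 5)
  step 8: ref 6 -> HIT, frames=[6,7,2] (faults so far: 5)
  step 9: ref 2 -> HIT, frames=[6,7,2] (faults so far: 5)
  step 10: ref 1 -> FAULT, evict 7, frames=[6,1,2] (faults so far: 6)
  step 11: ref 6 -> HIT, frames=[6,1,2] (faults so far: 6)
  step 12: ref 2 -> HIT, frames=[6,1,2] (faults so far: 6)
  step 13: ref 5 -> FAULT, evict 1, frames=[6,5,2] (faults so far: 7)
  step 14: ref 5 -> HIT, frames=[6,5,2] (faults so far: 7)
  LRU total faults: 7
--- Optimal ---
  step 0: ref 1 -> FAULT, frames=[1,-,-] (faults so far: 1)
  step 1: ref 7 -> FAULT, frames=[1,7,-] (faults so far: 2)
  step 2: ref 2 -> FAULT, frames=[1,7,2] (faults so far: 3)
  step 3: ref 4 -> FAULT, evict 1, frames=[4,7,2] (faults so far: 4)
  step 4: ref 7 -> HIT, frames=[4,7,2] (faults so far: 4)
  step 5: ref 2 -> HIT, frames=[4,7,2] (faults so far: 4)
  step 6: ref 7 -> HIT, frames=[4,7,2] (faults so far: 4)
  step 7: ref 6 -> FAULT, evict 4, frames=[6,7,2] (faults so far: 5)
  step 8: ref 6 -> HIT, frames=[6,7,2] (faults so far: 5)
  step 9: ref 2 -> HIT, frames=[6,7,2] (faults so far: 5)
  step 10: ref 1 -> FAULT, evict 7, frames=[6,1,2] (faults so far: 6)
  step 11: ref 6 -> HIT, frames=[6,1,2] (faults so far: 6)
  step 12: ref 2 -> HIT, frames=[6,1,2] (faults so far: 6)
  step 13: ref 5 -> FAULT, evict 1, frames=[6,5,2] (faults so far: 7)
  step 14: ref 5 -> HIT, frames=[6,5,2] (faults so far: 7)
  Optimal total faults: 7

Answer: 8 7 7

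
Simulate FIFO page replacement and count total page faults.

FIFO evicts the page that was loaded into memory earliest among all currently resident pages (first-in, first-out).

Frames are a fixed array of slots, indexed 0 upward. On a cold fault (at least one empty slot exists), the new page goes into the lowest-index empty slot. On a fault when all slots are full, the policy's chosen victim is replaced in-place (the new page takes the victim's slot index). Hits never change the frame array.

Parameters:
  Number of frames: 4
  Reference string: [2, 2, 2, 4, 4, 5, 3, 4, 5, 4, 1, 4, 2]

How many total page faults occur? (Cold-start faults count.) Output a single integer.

Answer: 6

Derivation:
Step 0: ref 2 → FAULT, frames=[2,-,-,-]
Step 1: ref 2 → HIT, frames=[2,-,-,-]
Step 2: ref 2 → HIT, frames=[2,-,-,-]
Step 3: ref 4 → FAULT, frames=[2,4,-,-]
Step 4: ref 4 → HIT, frames=[2,4,-,-]
Step 5: ref 5 → FAULT, frames=[2,4,5,-]
Step 6: ref 3 → FAULT, frames=[2,4,5,3]
Step 7: ref 4 → HIT, frames=[2,4,5,3]
Step 8: ref 5 → HIT, frames=[2,4,5,3]
Step 9: ref 4 → HIT, frames=[2,4,5,3]
Step 10: ref 1 → FAULT (evict 2), frames=[1,4,5,3]
Step 11: ref 4 → HIT, frames=[1,4,5,3]
Step 12: ref 2 → FAULT (evict 4), frames=[1,2,5,3]
Total faults: 6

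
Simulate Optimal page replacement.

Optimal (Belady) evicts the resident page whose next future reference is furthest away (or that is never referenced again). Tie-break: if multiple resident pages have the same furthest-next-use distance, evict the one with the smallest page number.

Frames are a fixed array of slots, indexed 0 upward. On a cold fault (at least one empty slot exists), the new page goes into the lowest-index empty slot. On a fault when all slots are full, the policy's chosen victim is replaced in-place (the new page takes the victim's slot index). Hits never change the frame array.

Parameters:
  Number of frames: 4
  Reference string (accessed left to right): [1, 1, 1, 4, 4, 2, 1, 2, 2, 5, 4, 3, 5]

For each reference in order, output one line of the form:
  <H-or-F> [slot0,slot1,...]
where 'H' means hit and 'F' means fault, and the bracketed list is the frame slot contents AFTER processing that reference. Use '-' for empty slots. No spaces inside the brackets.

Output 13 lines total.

F [1,-,-,-]
H [1,-,-,-]
H [1,-,-,-]
F [1,4,-,-]
H [1,4,-,-]
F [1,4,2,-]
H [1,4,2,-]
H [1,4,2,-]
H [1,4,2,-]
F [1,4,2,5]
H [1,4,2,5]
F [3,4,2,5]
H [3,4,2,5]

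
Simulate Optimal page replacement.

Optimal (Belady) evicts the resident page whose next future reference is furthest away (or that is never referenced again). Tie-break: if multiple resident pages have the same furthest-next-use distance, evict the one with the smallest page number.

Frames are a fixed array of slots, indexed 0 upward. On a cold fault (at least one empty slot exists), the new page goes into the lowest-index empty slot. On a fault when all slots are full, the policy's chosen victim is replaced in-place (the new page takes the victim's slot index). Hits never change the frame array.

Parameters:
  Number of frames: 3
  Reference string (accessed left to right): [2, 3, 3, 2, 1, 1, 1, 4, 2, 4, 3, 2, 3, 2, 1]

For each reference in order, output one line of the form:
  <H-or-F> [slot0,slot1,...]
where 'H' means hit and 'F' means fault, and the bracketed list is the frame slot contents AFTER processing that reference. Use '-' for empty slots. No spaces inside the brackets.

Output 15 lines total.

F [2,-,-]
F [2,3,-]
H [2,3,-]
H [2,3,-]
F [2,3,1]
H [2,3,1]
H [2,3,1]
F [2,3,4]
H [2,3,4]
H [2,3,4]
H [2,3,4]
H [2,3,4]
H [2,3,4]
H [2,3,4]
F [1,3,4]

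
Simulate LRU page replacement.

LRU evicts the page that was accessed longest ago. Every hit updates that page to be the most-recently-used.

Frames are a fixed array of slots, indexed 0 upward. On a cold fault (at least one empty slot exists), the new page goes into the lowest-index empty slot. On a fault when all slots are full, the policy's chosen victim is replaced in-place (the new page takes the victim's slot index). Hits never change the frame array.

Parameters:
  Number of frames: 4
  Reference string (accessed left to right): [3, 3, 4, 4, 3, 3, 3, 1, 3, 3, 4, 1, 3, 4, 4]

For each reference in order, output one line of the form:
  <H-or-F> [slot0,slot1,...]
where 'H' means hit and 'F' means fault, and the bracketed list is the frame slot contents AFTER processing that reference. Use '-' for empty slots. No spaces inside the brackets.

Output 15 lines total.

F [3,-,-,-]
H [3,-,-,-]
F [3,4,-,-]
H [3,4,-,-]
H [3,4,-,-]
H [3,4,-,-]
H [3,4,-,-]
F [3,4,1,-]
H [3,4,1,-]
H [3,4,1,-]
H [3,4,1,-]
H [3,4,1,-]
H [3,4,1,-]
H [3,4,1,-]
H [3,4,1,-]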